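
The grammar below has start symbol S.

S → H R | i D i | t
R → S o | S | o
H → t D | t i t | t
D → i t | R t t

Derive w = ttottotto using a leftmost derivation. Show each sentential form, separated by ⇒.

S ⇒ HR ⇒ tDR ⇒ tRttR ⇒ tSttR ⇒ tHRttR ⇒ ttDRttR ⇒ ttRttRttR ⇒ ttottRttR ⇒ ttottottR ⇒ ttottotto

S ⇒ HR   [S → H R]
HR ⇒ tDR   [H → t D]
tDR ⇒ tRttR   [D → R t t]
tRttR ⇒ tSttR   [R → S]
tSttR ⇒ tHRttR   [S → H R]
tHRttR ⇒ ttDRttR   [H → t D]
ttDRttR ⇒ ttRttRttR   [D → R t t]
ttRttRttR ⇒ ttottRttR   [R → o]
ttottRttR ⇒ ttottottR   [R → o]
ttottottR ⇒ ttottotto   [R → o]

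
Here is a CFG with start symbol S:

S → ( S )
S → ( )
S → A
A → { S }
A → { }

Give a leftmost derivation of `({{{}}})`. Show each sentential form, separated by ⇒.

S ⇒ (S)   [S → ( S )]
(S) ⇒ (A)   [S → A]
(A) ⇒ ({S})   [A → { S }]
({S}) ⇒ ({A})   [S → A]
({A}) ⇒ ({{S}})   [A → { S }]
({{S}}) ⇒ ({{A}})   [S → A]
({{A}}) ⇒ ({{{}}})   [A → { }]

S ⇒ (S) ⇒ (A) ⇒ ({S}) ⇒ ({A}) ⇒ ({{S}}) ⇒ ({{A}}) ⇒ ({{{}}})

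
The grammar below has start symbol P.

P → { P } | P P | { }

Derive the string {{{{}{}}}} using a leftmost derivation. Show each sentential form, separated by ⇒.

P ⇒ {P}   [P → { P }]
{P} ⇒ {{P}}   [P → { P }]
{{P}} ⇒ {{{P}}}   [P → { P }]
{{{P}}} ⇒ {{{PP}}}   [P → P P]
{{{PP}}} ⇒ {{{{}P}}}   [P → { }]
{{{{}P}}} ⇒ {{{{}{}}}}   [P → { }]

P⇒{P}⇒{{P}}⇒{{{P}}}⇒{{{PP}}}⇒{{{{}P}}}⇒{{{{}{}}}}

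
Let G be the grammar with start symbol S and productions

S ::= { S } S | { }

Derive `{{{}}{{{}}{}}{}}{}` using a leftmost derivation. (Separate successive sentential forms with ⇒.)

S ⇒ {S}S ⇒ {{S}S}S ⇒ {{{}}S}S ⇒ {{{}}{S}S}S ⇒ {{{}}{{S}S}S}S ⇒ {{{}}{{{}}S}S}S ⇒ {{{}}{{{}}{}}S}S ⇒ {{{}}{{{}}{}}{}}S ⇒ {{{}}{{{}}{}}{}}{}

S ⇒ {S}S   [S ::= { S } S]
{S}S ⇒ {{S}S}S   [S ::= { S } S]
{{S}S}S ⇒ {{{}}S}S   [S ::= { }]
{{{}}S}S ⇒ {{{}}{S}S}S   [S ::= { S } S]
{{{}}{S}S}S ⇒ {{{}}{{S}S}S}S   [S ::= { S } S]
{{{}}{{S}S}S}S ⇒ {{{}}{{{}}S}S}S   [S ::= { }]
{{{}}{{{}}S}S}S ⇒ {{{}}{{{}}{}}S}S   [S ::= { }]
{{{}}{{{}}{}}S}S ⇒ {{{}}{{{}}{}}{}}S   [S ::= { }]
{{{}}{{{}}{}}{}}S ⇒ {{{}}{{{}}{}}{}}{}   [S ::= { }]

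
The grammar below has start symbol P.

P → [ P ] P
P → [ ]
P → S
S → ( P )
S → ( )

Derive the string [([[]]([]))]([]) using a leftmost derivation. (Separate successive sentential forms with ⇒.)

P ⇒ [P]P   [P → [ P ] P]
[P]P ⇒ [S]P   [P → S]
[S]P ⇒ [(P)]P   [S → ( P )]
[(P)]P ⇒ [([P]P)]P   [P → [ P ] P]
[([P]P)]P ⇒ [([[]]P)]P   [P → [ ]]
[([[]]P)]P ⇒ [([[]]S)]P   [P → S]
[([[]]S)]P ⇒ [([[]](P))]P   [S → ( P )]
[([[]](P))]P ⇒ [([[]]([]))]P   [P → [ ]]
[([[]]([]))]P ⇒ [([[]]([]))]S   [P → S]
[([[]]([]))]S ⇒ [([[]]([]))](P)   [S → ( P )]
[([[]]([]))](P) ⇒ [([[]]([]))]([])   [P → [ ]]

P⇒[P]P⇒[S]P⇒[(P)]P⇒[([P]P)]P⇒[([[]]P)]P⇒[([[]]S)]P⇒[([[]](P))]P⇒[([[]]([]))]P⇒[([[]]([]))]S⇒[([[]]([]))](P)⇒[([[]]([]))]([])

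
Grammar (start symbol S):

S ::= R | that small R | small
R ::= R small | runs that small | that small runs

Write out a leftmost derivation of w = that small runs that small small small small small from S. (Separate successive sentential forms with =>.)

S => that small R => that small R small => that small R small small => that small R small small small => that small R small small small small => that small runs that small small small small small

S => that small R   [S ::= that small R]
that small R => that small R small   [R ::= R small]
that small R small => that small R small small   [R ::= R small]
that small R small small => that small R small small small   [R ::= R small]
that small R small small small => that small R small small small small   [R ::= R small]
that small R small small small small => that small runs that small small small small small   [R ::= runs that small]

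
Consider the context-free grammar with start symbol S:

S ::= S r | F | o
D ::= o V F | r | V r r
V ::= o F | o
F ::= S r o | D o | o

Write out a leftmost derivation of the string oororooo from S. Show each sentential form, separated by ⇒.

S ⇒ F   [S ::= F]
F ⇒ Do   [F ::= D o]
Do ⇒ oVFo   [D ::= o V F]
oVFo ⇒ ooFFo   [V ::= o F]
ooFFo ⇒ ooSroFo   [F ::= S r o]
ooSroFo ⇒ ooFroFo   [S ::= F]
ooFroFo ⇒ ooDoroFo   [F ::= D o]
ooDoroFo ⇒ oororoFo   [D ::= r]
oororoFo ⇒ oororooo   [F ::= o]

S⇒F⇒Do⇒oVFo⇒ooFFo⇒ooSroFo⇒ooFroFo⇒ooDoroFo⇒oororoFo⇒oororooo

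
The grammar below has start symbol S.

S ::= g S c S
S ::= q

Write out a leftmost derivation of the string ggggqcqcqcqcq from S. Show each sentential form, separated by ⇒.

S⇒gScS⇒ggScScS⇒gggScScScS⇒ggggScScScScS⇒ggggqcScScScS⇒ggggqcqcScScS⇒ggggqcqcqcScS⇒ggggqcqcqcqcS⇒ggggqcqcqcqcq

S ⇒ gScS   [S ::= g S c S]
gScS ⇒ ggScScS   [S ::= g S c S]
ggScScS ⇒ gggScScScS   [S ::= g S c S]
gggScScScS ⇒ ggggScScScScS   [S ::= g S c S]
ggggScScScScS ⇒ ggggqcScScScS   [S ::= q]
ggggqcScScScS ⇒ ggggqcqcScScS   [S ::= q]
ggggqcqcScScS ⇒ ggggqcqcqcScS   [S ::= q]
ggggqcqcqcScS ⇒ ggggqcqcqcqcS   [S ::= q]
ggggqcqcqcqcS ⇒ ggggqcqcqcqcq   [S ::= q]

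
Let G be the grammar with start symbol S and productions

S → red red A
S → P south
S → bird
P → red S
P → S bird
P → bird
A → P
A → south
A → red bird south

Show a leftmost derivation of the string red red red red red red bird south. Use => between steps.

S => red red A => red red P => red red red S => red red red red red A => red red red red red P => red red red red red red S => red red red red red red P south => red red red red red red bird south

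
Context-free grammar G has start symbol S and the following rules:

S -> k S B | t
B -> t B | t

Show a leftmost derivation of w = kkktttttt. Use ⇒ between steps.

S⇒kSB⇒kkSBB⇒kkkSBBB⇒kkktBBB⇒kkkttBBB⇒kkktttBBB⇒kkkttttBB⇒kkktttttB⇒kkktttttt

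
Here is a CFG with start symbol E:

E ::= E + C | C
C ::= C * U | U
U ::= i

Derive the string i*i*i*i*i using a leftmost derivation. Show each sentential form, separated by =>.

E => C   [E ::= C]
C => C*U   [C ::= C * U]
C*U => C*U*U   [C ::= C * U]
C*U*U => C*U*U*U   [C ::= C * U]
C*U*U*U => C*U*U*U*U   [C ::= C * U]
C*U*U*U*U => U*U*U*U*U   [C ::= U]
U*U*U*U*U => i*U*U*U*U   [U ::= i]
i*U*U*U*U => i*i*U*U*U   [U ::= i]
i*i*U*U*U => i*i*i*U*U   [U ::= i]
i*i*i*U*U => i*i*i*i*U   [U ::= i]
i*i*i*i*U => i*i*i*i*i   [U ::= i]

E=>C=>C*U=>C*U*U=>C*U*U*U=>C*U*U*U*U=>U*U*U*U*U=>i*U*U*U*U=>i*i*U*U*U=>i*i*i*U*U=>i*i*i*i*U=>i*i*i*i*i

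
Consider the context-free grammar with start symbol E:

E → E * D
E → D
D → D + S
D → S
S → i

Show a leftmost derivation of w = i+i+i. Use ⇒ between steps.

E ⇒ D ⇒ D+S ⇒ D+S+S ⇒ S+S+S ⇒ i+S+S ⇒ i+i+S ⇒ i+i+i

E ⇒ D   [E → D]
D ⇒ D+S   [D → D + S]
D+S ⇒ D+S+S   [D → D + S]
D+S+S ⇒ S+S+S   [D → S]
S+S+S ⇒ i+S+S   [S → i]
i+S+S ⇒ i+i+S   [S → i]
i+i+S ⇒ i+i+i   [S → i]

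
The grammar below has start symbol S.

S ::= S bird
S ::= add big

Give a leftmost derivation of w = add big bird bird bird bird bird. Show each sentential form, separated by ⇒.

S ⇒ S bird   [S ::= S bird]
S bird ⇒ S bird bird   [S ::= S bird]
S bird bird ⇒ S bird bird bird   [S ::= S bird]
S bird bird bird ⇒ S bird bird bird bird   [S ::= S bird]
S bird bird bird bird ⇒ S bird bird bird bird bird   [S ::= S bird]
S bird bird bird bird bird ⇒ add big bird bird bird bird bird   [S ::= add big]

S ⇒ S bird ⇒ S bird bird ⇒ S bird bird bird ⇒ S bird bird bird bird ⇒ S bird bird bird bird bird ⇒ add big bird bird bird bird bird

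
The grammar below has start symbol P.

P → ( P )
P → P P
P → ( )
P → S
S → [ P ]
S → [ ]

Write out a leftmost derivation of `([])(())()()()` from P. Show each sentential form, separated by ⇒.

P ⇒ PP ⇒ PPP ⇒ PPPP ⇒ (P)PPP ⇒ (S)PPP ⇒ ([])PPP ⇒ ([])(P)PP ⇒ ([])(())PP ⇒ ([])(())PPP ⇒ ([])(())()PP ⇒ ([])(())()()P ⇒ ([])(())()()()

P ⇒ PP   [P → P P]
PP ⇒ PPP   [P → P P]
PPP ⇒ PPPP   [P → P P]
PPPP ⇒ (P)PPP   [P → ( P )]
(P)PPP ⇒ (S)PPP   [P → S]
(S)PPP ⇒ ([])PPP   [S → [ ]]
([])PPP ⇒ ([])(P)PP   [P → ( P )]
([])(P)PP ⇒ ([])(())PP   [P → ( )]
([])(())PP ⇒ ([])(())PPP   [P → P P]
([])(())PPP ⇒ ([])(())()PP   [P → ( )]
([])(())()PP ⇒ ([])(())()()P   [P → ( )]
([])(())()()P ⇒ ([])(())()()()   [P → ( )]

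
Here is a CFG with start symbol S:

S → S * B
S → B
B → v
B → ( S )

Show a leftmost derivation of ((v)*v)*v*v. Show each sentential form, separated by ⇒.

S ⇒ S*B ⇒ S*B*B ⇒ B*B*B ⇒ (S)*B*B ⇒ (S*B)*B*B ⇒ (B*B)*B*B ⇒ ((S)*B)*B*B ⇒ ((B)*B)*B*B ⇒ ((v)*B)*B*B ⇒ ((v)*v)*B*B ⇒ ((v)*v)*v*B ⇒ ((v)*v)*v*v

S ⇒ S*B   [S → S * B]
S*B ⇒ S*B*B   [S → S * B]
S*B*B ⇒ B*B*B   [S → B]
B*B*B ⇒ (S)*B*B   [B → ( S )]
(S)*B*B ⇒ (S*B)*B*B   [S → S * B]
(S*B)*B*B ⇒ (B*B)*B*B   [S → B]
(B*B)*B*B ⇒ ((S)*B)*B*B   [B → ( S )]
((S)*B)*B*B ⇒ ((B)*B)*B*B   [S → B]
((B)*B)*B*B ⇒ ((v)*B)*B*B   [B → v]
((v)*B)*B*B ⇒ ((v)*v)*B*B   [B → v]
((v)*v)*B*B ⇒ ((v)*v)*v*B   [B → v]
((v)*v)*v*B ⇒ ((v)*v)*v*v   [B → v]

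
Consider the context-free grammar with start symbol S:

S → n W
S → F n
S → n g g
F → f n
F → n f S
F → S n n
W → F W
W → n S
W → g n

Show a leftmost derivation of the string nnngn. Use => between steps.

S => nW   [S → n W]
nW => nnS   [W → n S]
nnS => nnnW   [S → n W]
nnnW => nnngn   [W → g n]

S => nW => nnS => nnnW => nnngn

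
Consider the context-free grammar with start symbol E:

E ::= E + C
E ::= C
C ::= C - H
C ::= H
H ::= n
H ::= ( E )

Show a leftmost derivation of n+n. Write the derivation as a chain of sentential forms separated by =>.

E => E+C   [E ::= E + C]
E+C => C+C   [E ::= C]
C+C => H+C   [C ::= H]
H+C => n+C   [H ::= n]
n+C => n+H   [C ::= H]
n+H => n+n   [H ::= n]

E => E+C => C+C => H+C => n+C => n+H => n+n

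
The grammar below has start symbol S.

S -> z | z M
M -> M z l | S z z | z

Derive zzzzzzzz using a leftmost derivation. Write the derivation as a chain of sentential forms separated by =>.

S => zM => zSzz => zzMzz => zzSzzzz => zzzMzzzz => zzzzzzzz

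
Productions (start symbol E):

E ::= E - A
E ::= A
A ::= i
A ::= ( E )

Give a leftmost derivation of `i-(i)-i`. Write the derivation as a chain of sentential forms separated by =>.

E => E-A   [E ::= E - A]
E-A => E-A-A   [E ::= E - A]
E-A-A => A-A-A   [E ::= A]
A-A-A => i-A-A   [A ::= i]
i-A-A => i-(E)-A   [A ::= ( E )]
i-(E)-A => i-(A)-A   [E ::= A]
i-(A)-A => i-(i)-A   [A ::= i]
i-(i)-A => i-(i)-i   [A ::= i]

E => E-A => E-A-A => A-A-A => i-A-A => i-(E)-A => i-(A)-A => i-(i)-A => i-(i)-i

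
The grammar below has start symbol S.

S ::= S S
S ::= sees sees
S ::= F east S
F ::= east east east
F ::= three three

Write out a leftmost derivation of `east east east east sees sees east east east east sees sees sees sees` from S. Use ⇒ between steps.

S ⇒ F east S ⇒ east east east east S ⇒ east east east east S S ⇒ east east east east S S S ⇒ east east east east sees sees S S ⇒ east east east east sees sees F east S S ⇒ east east east east sees sees east east east east S S ⇒ east east east east sees sees east east east east sees sees S ⇒ east east east east sees sees east east east east sees sees sees sees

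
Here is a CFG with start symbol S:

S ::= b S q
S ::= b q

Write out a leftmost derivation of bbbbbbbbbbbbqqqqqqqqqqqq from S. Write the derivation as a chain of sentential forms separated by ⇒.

S ⇒ bSq   [S ::= b S q]
bSq ⇒ bbSqq   [S ::= b S q]
bbSqq ⇒ bbbSqqq   [S ::= b S q]
bbbSqqq ⇒ bbbbSqqqq   [S ::= b S q]
bbbbSqqqq ⇒ bbbbbSqqqqq   [S ::= b S q]
bbbbbSqqqqq ⇒ bbbbbbSqqqqqq   [S ::= b S q]
bbbbbbSqqqqqq ⇒ bbbbbbbSqqqqqqq   [S ::= b S q]
bbbbbbbSqqqqqqq ⇒ bbbbbbbbSqqqqqqqq   [S ::= b S q]
bbbbbbbbSqqqqqqqq ⇒ bbbbbbbbbSqqqqqqqqq   [S ::= b S q]
bbbbbbbbbSqqqqqqqqq ⇒ bbbbbbbbbbSqqqqqqqqqq   [S ::= b S q]
bbbbbbbbbbSqqqqqqqqqq ⇒ bbbbbbbbbbbSqqqqqqqqqqq   [S ::= b S q]
bbbbbbbbbbbSqqqqqqqqqqq ⇒ bbbbbbbbbbbbqqqqqqqqqqqq   [S ::= b q]

S⇒bSq⇒bbSqq⇒bbbSqqq⇒bbbbSqqqq⇒bbbbbSqqqqq⇒bbbbbbSqqqqqq⇒bbbbbbbSqqqqqqq⇒bbbbbbbbSqqqqqqqq⇒bbbbbbbbbSqqqqqqqqq⇒bbbbbbbbbbSqqqqqqqqqq⇒bbbbbbbbbbbSqqqqqqqqqqq⇒bbbbbbbbbbbbqqqqqqqqqqqq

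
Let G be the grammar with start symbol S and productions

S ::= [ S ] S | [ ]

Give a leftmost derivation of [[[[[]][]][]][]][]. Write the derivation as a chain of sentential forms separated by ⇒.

S ⇒ [S]S ⇒ [[S]S]S ⇒ [[[S]S]S]S ⇒ [[[[S]S]S]S]S ⇒ [[[[[]]S]S]S]S ⇒ [[[[[]][]]S]S]S ⇒ [[[[[]][]][]]S]S ⇒ [[[[[]][]][]][]]S ⇒ [[[[[]][]][]][]][]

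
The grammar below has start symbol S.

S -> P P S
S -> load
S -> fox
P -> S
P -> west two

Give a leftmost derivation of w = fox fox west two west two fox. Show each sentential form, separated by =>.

S => P P S => S P S => fox P S => fox S S => fox fox S => fox fox P P S => fox fox west two P S => fox fox west two west two S => fox fox west two west two fox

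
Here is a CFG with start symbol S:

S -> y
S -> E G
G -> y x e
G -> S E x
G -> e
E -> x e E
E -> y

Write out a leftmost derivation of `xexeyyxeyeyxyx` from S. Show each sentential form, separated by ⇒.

S ⇒ EG   [S -> E G]
EG ⇒ xeEG   [E -> x e E]
xeEG ⇒ xexeEG   [E -> x e E]
xexeEG ⇒ xexeyG   [E -> y]
xexeyG ⇒ xexeySEx   [G -> S E x]
xexeySEx ⇒ xexeyEGEx   [S -> E G]
xexeyEGEx ⇒ xexeyyGEx   [E -> y]
xexeyyGEx ⇒ xexeyySExEx   [G -> S E x]
xexeyySExEx ⇒ xexeyyEGExEx   [S -> E G]
xexeyyEGExEx ⇒ xexeyyxeEGExEx   [E -> x e E]
xexeyyxeEGExEx ⇒ xexeyyxeyGExEx   [E -> y]
xexeyyxeyGExEx ⇒ xexeyyxeyeExEx   [G -> e]
xexeyyxeyeExEx ⇒ xexeyyxeyeyxEx   [E -> y]
xexeyyxeyeyxEx ⇒ xexeyyxeyeyxyx   [E -> y]

S ⇒ EG ⇒ xeEG ⇒ xexeEG ⇒ xexeyG ⇒ xexeySEx ⇒ xexeyEGEx ⇒ xexeyyGEx ⇒ xexeyySExEx ⇒ xexeyyEGExEx ⇒ xexeyyxeEGExEx ⇒ xexeyyxeyGExEx ⇒ xexeyyxeyeExEx ⇒ xexeyyxeyeyxEx ⇒ xexeyyxeyeyxyx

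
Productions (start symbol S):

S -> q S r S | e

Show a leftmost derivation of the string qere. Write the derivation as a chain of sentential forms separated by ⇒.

S⇒qSrS⇒qerS⇒qere

S ⇒ qSrS   [S -> q S r S]
qSrS ⇒ qerS   [S -> e]
qerS ⇒ qere   [S -> e]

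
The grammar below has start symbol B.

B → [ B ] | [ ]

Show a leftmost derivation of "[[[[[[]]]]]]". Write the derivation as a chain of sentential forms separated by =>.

B=>[B]=>[[B]]=>[[[B]]]=>[[[[B]]]]=>[[[[[B]]]]]=>[[[[[[]]]]]]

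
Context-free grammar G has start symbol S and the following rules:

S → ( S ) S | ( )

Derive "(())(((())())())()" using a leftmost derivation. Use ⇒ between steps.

S ⇒ (S)S   [S → ( S ) S]
(S)S ⇒ (())S   [S → ( )]
(())S ⇒ (())(S)S   [S → ( S ) S]
(())(S)S ⇒ (())((S)S)S   [S → ( S ) S]
(())((S)S)S ⇒ (())(((S)S)S)S   [S → ( S ) S]
(())(((S)S)S)S ⇒ (())(((())S)S)S   [S → ( )]
(())(((())S)S)S ⇒ (())(((())())S)S   [S → ( )]
(())(((())())S)S ⇒ (())(((())())())S   [S → ( )]
(())(((())())())S ⇒ (())(((())())())()   [S → ( )]

S ⇒ (S)S ⇒ (())S ⇒ (())(S)S ⇒ (())((S)S)S ⇒ (())(((S)S)S)S ⇒ (())(((())S)S)S ⇒ (())(((())())S)S ⇒ (())(((())())())S ⇒ (())(((())())())()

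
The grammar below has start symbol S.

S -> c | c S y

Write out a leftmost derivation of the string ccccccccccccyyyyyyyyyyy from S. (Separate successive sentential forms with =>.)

S=>cSy=>ccSyy=>cccSyyy=>ccccSyyyy=>cccccSyyyyy=>ccccccSyyyyyy=>cccccccSyyyyyyy=>ccccccccSyyyyyyyy=>cccccccccSyyyyyyyyy=>ccccccccccSyyyyyyyyyy=>cccccccccccSyyyyyyyyyyy=>ccccccccccccyyyyyyyyyyy

S => cSy   [S -> c S y]
cSy => ccSyy   [S -> c S y]
ccSyy => cccSyyy   [S -> c S y]
cccSyyy => ccccSyyyy   [S -> c S y]
ccccSyyyy => cccccSyyyyy   [S -> c S y]
cccccSyyyyy => ccccccSyyyyyy   [S -> c S y]
ccccccSyyyyyy => cccccccSyyyyyyy   [S -> c S y]
cccccccSyyyyyyy => ccccccccSyyyyyyyy   [S -> c S y]
ccccccccSyyyyyyyy => cccccccccSyyyyyyyyy   [S -> c S y]
cccccccccSyyyyyyyyy => ccccccccccSyyyyyyyyyy   [S -> c S y]
ccccccccccSyyyyyyyyyy => cccccccccccSyyyyyyyyyyy   [S -> c S y]
cccccccccccSyyyyyyyyyyy => ccccccccccccyyyyyyyyyyy   [S -> c]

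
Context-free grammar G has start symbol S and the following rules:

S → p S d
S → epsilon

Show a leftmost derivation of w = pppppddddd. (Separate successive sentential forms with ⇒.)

S⇒pSd⇒ppSdd⇒pppSddd⇒ppppSdddd⇒pppppSddddd⇒pppppddddd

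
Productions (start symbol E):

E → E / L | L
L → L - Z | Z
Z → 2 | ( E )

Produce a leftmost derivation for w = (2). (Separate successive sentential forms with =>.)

E => L => Z => (E) => (L) => (Z) => (2)

E => L   [E → L]
L => Z   [L → Z]
Z => (E)   [Z → ( E )]
(E) => (L)   [E → L]
(L) => (Z)   [L → Z]
(Z) => (2)   [Z → 2]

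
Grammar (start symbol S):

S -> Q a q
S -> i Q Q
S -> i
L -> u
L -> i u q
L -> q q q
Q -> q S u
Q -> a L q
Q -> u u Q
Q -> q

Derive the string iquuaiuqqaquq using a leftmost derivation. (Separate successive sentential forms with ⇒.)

S ⇒ iQQ ⇒ iqSuQ ⇒ iqQaquQ ⇒ iquuQaquQ ⇒ iquuaLqaquQ ⇒ iquuaiuqqaquQ ⇒ iquuaiuqqaquq

S ⇒ iQQ   [S -> i Q Q]
iQQ ⇒ iqSuQ   [Q -> q S u]
iqSuQ ⇒ iqQaquQ   [S -> Q a q]
iqQaquQ ⇒ iquuQaquQ   [Q -> u u Q]
iquuQaquQ ⇒ iquuaLqaquQ   [Q -> a L q]
iquuaLqaquQ ⇒ iquuaiuqqaquQ   [L -> i u q]
iquuaiuqqaquQ ⇒ iquuaiuqqaquq   [Q -> q]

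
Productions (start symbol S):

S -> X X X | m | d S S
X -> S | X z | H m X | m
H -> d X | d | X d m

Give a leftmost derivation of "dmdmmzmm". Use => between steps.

S => XXX   [S -> X X X]
XXX => HmXXX   [X -> H m X]
HmXXX => dmXXX   [H -> d]
dmXXX => dmHmXXX   [X -> H m X]
dmHmXXX => dmdmXXX   [H -> d]
dmdmXXX => dmdmXzXX   [X -> X z]
dmdmXzXX => dmdmmzXX   [X -> m]
dmdmmzXX => dmdmmzSX   [X -> S]
dmdmmzSX => dmdmmzmX   [S -> m]
dmdmmzmX => dmdmmzmm   [X -> m]

S => XXX => HmXXX => dmXXX => dmHmXXX => dmdmXXX => dmdmXzXX => dmdmmzXX => dmdmmzSX => dmdmmzmX => dmdmmzmm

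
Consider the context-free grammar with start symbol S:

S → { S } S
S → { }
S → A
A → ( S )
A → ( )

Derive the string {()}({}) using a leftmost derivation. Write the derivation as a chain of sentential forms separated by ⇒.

S ⇒ {S}S   [S → { S } S]
{S}S ⇒ {A}S   [S → A]
{A}S ⇒ {()}S   [A → ( )]
{()}S ⇒ {()}A   [S → A]
{()}A ⇒ {()}(S)   [A → ( S )]
{()}(S) ⇒ {()}({})   [S → { }]

S⇒{S}S⇒{A}S⇒{()}S⇒{()}A⇒{()}(S)⇒{()}({})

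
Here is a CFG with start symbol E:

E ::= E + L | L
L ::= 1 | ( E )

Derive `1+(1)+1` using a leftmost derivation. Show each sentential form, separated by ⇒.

E ⇒ E+L   [E ::= E + L]
E+L ⇒ E+L+L   [E ::= E + L]
E+L+L ⇒ L+L+L   [E ::= L]
L+L+L ⇒ 1+L+L   [L ::= 1]
1+L+L ⇒ 1+(E)+L   [L ::= ( E )]
1+(E)+L ⇒ 1+(L)+L   [E ::= L]
1+(L)+L ⇒ 1+(1)+L   [L ::= 1]
1+(1)+L ⇒ 1+(1)+1   [L ::= 1]

E ⇒ E+L ⇒ E+L+L ⇒ L+L+L ⇒ 1+L+L ⇒ 1+(E)+L ⇒ 1+(L)+L ⇒ 1+(1)+L ⇒ 1+(1)+1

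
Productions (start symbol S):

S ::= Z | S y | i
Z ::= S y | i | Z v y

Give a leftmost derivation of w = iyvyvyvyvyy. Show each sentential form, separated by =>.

S => Sy => Zy => Zvyy => Zvyvyy => Zvyvyvyy => Zvyvyvyvyy => Syvyvyvyvyy => iyvyvyvyvyy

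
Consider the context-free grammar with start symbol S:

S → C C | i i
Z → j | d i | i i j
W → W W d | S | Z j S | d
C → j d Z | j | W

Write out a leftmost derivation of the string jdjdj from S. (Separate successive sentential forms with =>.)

S=>CC=>WC=>SC=>CCC=>jdZCC=>jdjCC=>jdjWC=>jdjdC=>jdjdj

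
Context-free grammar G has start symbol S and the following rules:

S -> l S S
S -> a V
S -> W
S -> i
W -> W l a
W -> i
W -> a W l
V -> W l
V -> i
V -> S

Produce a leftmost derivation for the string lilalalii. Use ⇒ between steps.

S ⇒ lSS ⇒ lWS ⇒ lWlaS ⇒ lWlalaS ⇒ lilalaS ⇒ lilalalSS ⇒ lilalaliS ⇒ lilalaliW ⇒ lilalalii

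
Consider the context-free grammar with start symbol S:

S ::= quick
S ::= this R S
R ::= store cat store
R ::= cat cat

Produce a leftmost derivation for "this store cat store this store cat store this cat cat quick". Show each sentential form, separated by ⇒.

S ⇒ this R S ⇒ this store cat store S ⇒ this store cat store this R S ⇒ this store cat store this store cat store S ⇒ this store cat store this store cat store this R S ⇒ this store cat store this store cat store this cat cat S ⇒ this store cat store this store cat store this cat cat quick

S ⇒ this R S   [S ::= this R S]
this R S ⇒ this store cat store S   [R ::= store cat store]
this store cat store S ⇒ this store cat store this R S   [S ::= this R S]
this store cat store this R S ⇒ this store cat store this store cat store S   [R ::= store cat store]
this store cat store this store cat store S ⇒ this store cat store this store cat store this R S   [S ::= this R S]
this store cat store this store cat store this R S ⇒ this store cat store this store cat store this cat cat S   [R ::= cat cat]
this store cat store this store cat store this cat cat S ⇒ this store cat store this store cat store this cat cat quick   [S ::= quick]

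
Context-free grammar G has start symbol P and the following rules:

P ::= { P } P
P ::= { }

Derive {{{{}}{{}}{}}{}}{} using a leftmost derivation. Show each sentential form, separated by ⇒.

P ⇒ {P}P   [P ::= { P } P]
{P}P ⇒ {{P}P}P   [P ::= { P } P]
{{P}P}P ⇒ {{{P}P}P}P   [P ::= { P } P]
{{{P}P}P}P ⇒ {{{{}}P}P}P   [P ::= { }]
{{{{}}P}P}P ⇒ {{{{}}{P}P}P}P   [P ::= { P } P]
{{{{}}{P}P}P}P ⇒ {{{{}}{{}}P}P}P   [P ::= { }]
{{{{}}{{}}P}P}P ⇒ {{{{}}{{}}{}}P}P   [P ::= { }]
{{{{}}{{}}{}}P}P ⇒ {{{{}}{{}}{}}{}}P   [P ::= { }]
{{{{}}{{}}{}}{}}P ⇒ {{{{}}{{}}{}}{}}{}   [P ::= { }]

P⇒{P}P⇒{{P}P}P⇒{{{P}P}P}P⇒{{{{}}P}P}P⇒{{{{}}{P}P}P}P⇒{{{{}}{{}}P}P}P⇒{{{{}}{{}}{}}P}P⇒{{{{}}{{}}{}}{}}P⇒{{{{}}{{}}{}}{}}{}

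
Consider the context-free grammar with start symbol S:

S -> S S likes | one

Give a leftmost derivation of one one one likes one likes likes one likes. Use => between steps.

S => S S likes => S S likes S likes => one S likes S likes => one S S likes likes S likes => one S S likes S likes likes S likes => one one S likes S likes likes S likes => one one one likes S likes likes S likes => one one one likes one likes likes S likes => one one one likes one likes likes one likes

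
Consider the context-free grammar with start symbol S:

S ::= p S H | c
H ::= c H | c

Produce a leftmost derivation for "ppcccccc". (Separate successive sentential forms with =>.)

S => pSH => ppSHH => ppcHH => ppccHH => ppcccHH => ppccccH => ppcccccH => ppcccccc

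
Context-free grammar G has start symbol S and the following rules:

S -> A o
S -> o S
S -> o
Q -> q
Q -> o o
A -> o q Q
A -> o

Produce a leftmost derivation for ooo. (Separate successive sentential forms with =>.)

S => oS   [S -> o S]
oS => oAo   [S -> A o]
oAo => ooo   [A -> o]

S => oS => oAo => ooo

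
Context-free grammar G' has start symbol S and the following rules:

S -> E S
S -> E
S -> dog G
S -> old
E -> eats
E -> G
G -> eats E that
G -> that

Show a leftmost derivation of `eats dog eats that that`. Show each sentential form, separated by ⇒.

S ⇒ E S ⇒ eats S ⇒ eats dog G ⇒ eats dog eats E that ⇒ eats dog eats G that ⇒ eats dog eats that that

S ⇒ E S   [S -> E S]
E S ⇒ eats S   [E -> eats]
eats S ⇒ eats dog G   [S -> dog G]
eats dog G ⇒ eats dog eats E that   [G -> eats E that]
eats dog eats E that ⇒ eats dog eats G that   [E -> G]
eats dog eats G that ⇒ eats dog eats that that   [G -> that]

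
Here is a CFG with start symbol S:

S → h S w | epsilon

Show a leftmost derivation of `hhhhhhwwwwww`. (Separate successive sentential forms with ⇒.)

S ⇒ hSw ⇒ hhSww ⇒ hhhSwww ⇒ hhhhSwwww ⇒ hhhhhSwwwww ⇒ hhhhhhSwwwwww ⇒ hhhhhhwwwwww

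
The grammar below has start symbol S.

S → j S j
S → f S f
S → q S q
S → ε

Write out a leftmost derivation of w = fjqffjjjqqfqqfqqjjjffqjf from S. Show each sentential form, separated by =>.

S => fSf => fjSjf => fjqSqjf => fjqfSfqjf => fjqffSffqjf => fjqffjSjffqjf => fjqffjjSjjffqjf => fjqffjjjSjjjffqjf => fjqffjjjqSqjjjffqjf => fjqffjjjqqSqqjjjffqjf => fjqffjjjqqfSfqqjjjffqjf => fjqffjjjqqfqSqfqqjjjffqjf => fjqffjjjqqfqqfqqjjjffqjf

S => fSf   [S → f S f]
fSf => fjSjf   [S → j S j]
fjSjf => fjqSqjf   [S → q S q]
fjqSqjf => fjqfSfqjf   [S → f S f]
fjqfSfqjf => fjqffSffqjf   [S → f S f]
fjqffSffqjf => fjqffjSjffqjf   [S → j S j]
fjqffjSjffqjf => fjqffjjSjjffqjf   [S → j S j]
fjqffjjSjjffqjf => fjqffjjjSjjjffqjf   [S → j S j]
fjqffjjjSjjjffqjf => fjqffjjjqSqjjjffqjf   [S → q S q]
fjqffjjjqSqjjjffqjf => fjqffjjjqqSqqjjjffqjf   [S → q S q]
fjqffjjjqqSqqjjjffqjf => fjqffjjjqqfSfqqjjjffqjf   [S → f S f]
fjqffjjjqqfSfqqjjjffqjf => fjqffjjjqqfqSqfqqjjjffqjf   [S → q S q]
fjqffjjjqqfqSqfqqjjjffqjf => fjqffjjjqqfqqfqqjjjffqjf   [S → ε]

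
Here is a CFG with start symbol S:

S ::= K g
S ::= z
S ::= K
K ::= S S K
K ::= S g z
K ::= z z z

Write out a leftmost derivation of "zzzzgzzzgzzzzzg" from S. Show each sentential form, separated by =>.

S => Kg => SSKg => KSKg => SSKSKg => zSKSKg => zKgKSKg => zzzzgKSKg => zzzzgSgzSKg => zzzzgKgzSKg => zzzzgzzzgzSKg => zzzzgzzzgzzKg => zzzzgzzzgzzzzzg

S => Kg   [S ::= K g]
Kg => SSKg   [K ::= S S K]
SSKg => KSKg   [S ::= K]
KSKg => SSKSKg   [K ::= S S K]
SSKSKg => zSKSKg   [S ::= z]
zSKSKg => zKgKSKg   [S ::= K g]
zKgKSKg => zzzzgKSKg   [K ::= z z z]
zzzzgKSKg => zzzzgSgzSKg   [K ::= S g z]
zzzzgSgzSKg => zzzzgKgzSKg   [S ::= K]
zzzzgKgzSKg => zzzzgzzzgzSKg   [K ::= z z z]
zzzzgzzzgzSKg => zzzzgzzzgzzKg   [S ::= z]
zzzzgzzzgzzKg => zzzzgzzzgzzzzzg   [K ::= z z z]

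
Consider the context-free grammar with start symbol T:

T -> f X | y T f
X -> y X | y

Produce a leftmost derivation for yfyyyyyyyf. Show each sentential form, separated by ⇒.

T ⇒ yTf   [T -> y T f]
yTf ⇒ yfXf   [T -> f X]
yfXf ⇒ yfyXf   [X -> y X]
yfyXf ⇒ yfyyXf   [X -> y X]
yfyyXf ⇒ yfyyyXf   [X -> y X]
yfyyyXf ⇒ yfyyyyXf   [X -> y X]
yfyyyyXf ⇒ yfyyyyyXf   [X -> y X]
yfyyyyyXf ⇒ yfyyyyyyXf   [X -> y X]
yfyyyyyyXf ⇒ yfyyyyyyyf   [X -> y]

T ⇒ yTf ⇒ yfXf ⇒ yfyXf ⇒ yfyyXf ⇒ yfyyyXf ⇒ yfyyyyXf ⇒ yfyyyyyXf ⇒ yfyyyyyyXf ⇒ yfyyyyyyyf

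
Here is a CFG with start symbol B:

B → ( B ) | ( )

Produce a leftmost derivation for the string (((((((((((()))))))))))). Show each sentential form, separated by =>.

B => (B)   [B → ( B )]
(B) => ((B))   [B → ( B )]
((B)) => (((B)))   [B → ( B )]
(((B))) => ((((B))))   [B → ( B )]
((((B)))) => (((((B)))))   [B → ( B )]
(((((B))))) => ((((((B))))))   [B → ( B )]
((((((B)))))) => (((((((B)))))))   [B → ( B )]
(((((((B))))))) => ((((((((B))))))))   [B → ( B )]
((((((((B)))))))) => (((((((((B)))))))))   [B → ( B )]
(((((((((B))))))))) => ((((((((((B))))))))))   [B → ( B )]
((((((((((B)))))))))) => (((((((((((B)))))))))))   [B → ( B )]
(((((((((((B))))))))))) => (((((((((((())))))))))))   [B → ( )]

B=>(B)=>((B))=>(((B)))=>((((B))))=>(((((B)))))=>((((((B))))))=>(((((((B)))))))=>((((((((B))))))))=>(((((((((B)))))))))=>((((((((((B))))))))))=>(((((((((((B)))))))))))=>(((((((((((())))))))))))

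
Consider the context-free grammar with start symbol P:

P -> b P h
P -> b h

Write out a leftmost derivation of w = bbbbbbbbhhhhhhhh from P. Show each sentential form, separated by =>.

P => bPh => bbPhh => bbbPhhh => bbbbPhhhh => bbbbbPhhhhh => bbbbbbPhhhhhh => bbbbbbbPhhhhhhh => bbbbbbbbhhhhhhhh

P => bPh   [P -> b P h]
bPh => bbPhh   [P -> b P h]
bbPhh => bbbPhhh   [P -> b P h]
bbbPhhh => bbbbPhhhh   [P -> b P h]
bbbbPhhhh => bbbbbPhhhhh   [P -> b P h]
bbbbbPhhhhh => bbbbbbPhhhhhh   [P -> b P h]
bbbbbbPhhhhhh => bbbbbbbPhhhhhhh   [P -> b P h]
bbbbbbbPhhhhhhh => bbbbbbbbhhhhhhhh   [P -> b h]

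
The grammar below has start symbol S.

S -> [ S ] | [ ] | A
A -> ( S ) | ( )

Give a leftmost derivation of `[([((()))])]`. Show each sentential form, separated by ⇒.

S ⇒ [S] ⇒ [A] ⇒ [(S)] ⇒ [([S])] ⇒ [([A])] ⇒ [([(S)])] ⇒ [([(A)])] ⇒ [([((S))])] ⇒ [([((A))])] ⇒ [([((()))])]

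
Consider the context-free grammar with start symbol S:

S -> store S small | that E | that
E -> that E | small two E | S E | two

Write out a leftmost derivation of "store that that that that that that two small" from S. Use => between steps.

S => store S small => store that E small => store that that E small => store that that S E small => store that that that E small => store that that that that E small => store that that that that that E small => store that that that that that that E small => store that that that that that that two small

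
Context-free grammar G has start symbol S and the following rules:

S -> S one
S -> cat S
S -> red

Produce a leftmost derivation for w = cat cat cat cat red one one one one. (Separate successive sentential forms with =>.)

S => cat S => cat S one => cat cat S one => cat cat cat S one => cat cat cat S one one => cat cat cat S one one one => cat cat cat S one one one one => cat cat cat cat S one one one one => cat cat cat cat red one one one one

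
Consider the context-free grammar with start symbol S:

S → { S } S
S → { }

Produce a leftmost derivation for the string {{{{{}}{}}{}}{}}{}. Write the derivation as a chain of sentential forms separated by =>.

S=>{S}S=>{{S}S}S=>{{{S}S}S}S=>{{{{S}S}S}S}S=>{{{{{}}S}S}S}S=>{{{{{}}{}}S}S}S=>{{{{{}}{}}{}}S}S=>{{{{{}}{}}{}}{}}S=>{{{{{}}{}}{}}{}}{}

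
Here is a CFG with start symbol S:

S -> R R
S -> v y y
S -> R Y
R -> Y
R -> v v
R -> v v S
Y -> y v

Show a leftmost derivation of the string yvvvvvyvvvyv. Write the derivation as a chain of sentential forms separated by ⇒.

S ⇒ RR   [S -> R R]
RR ⇒ YR   [R -> Y]
YR ⇒ yvR   [Y -> y v]
yvR ⇒ yvvvS   [R -> v v S]
yvvvS ⇒ yvvvRY   [S -> R Y]
yvvvRY ⇒ yvvvvvSY   [R -> v v S]
yvvvvvSY ⇒ yvvvvvRRY   [S -> R R]
yvvvvvRRY ⇒ yvvvvvYRY   [R -> Y]
yvvvvvYRY ⇒ yvvvvvyvRY   [Y -> y v]
yvvvvvyvRY ⇒ yvvvvvyvvvY   [R -> v v]
yvvvvvyvvvY ⇒ yvvvvvyvvvyv   [Y -> y v]

S⇒RR⇒YR⇒yvR⇒yvvvS⇒yvvvRY⇒yvvvvvSY⇒yvvvvvRRY⇒yvvvvvYRY⇒yvvvvvyvRY⇒yvvvvvyvvvY⇒yvvvvvyvvvyv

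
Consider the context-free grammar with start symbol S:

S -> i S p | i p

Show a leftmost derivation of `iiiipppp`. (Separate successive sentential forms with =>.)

S => iSp   [S -> i S p]
iSp => iiSpp   [S -> i S p]
iiSpp => iiiSppp   [S -> i S p]
iiiSppp => iiiipppp   [S -> i p]

S => iSp => iiSpp => iiiSppp => iiiipppp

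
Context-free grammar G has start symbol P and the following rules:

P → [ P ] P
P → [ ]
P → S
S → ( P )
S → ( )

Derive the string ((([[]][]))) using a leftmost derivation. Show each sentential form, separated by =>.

P => S   [P → S]
S => (P)   [S → ( P )]
(P) => (S)   [P → S]
(S) => ((P))   [S → ( P )]
((P)) => ((S))   [P → S]
((S)) => (((P)))   [S → ( P )]
(((P))) => ((([P]P)))   [P → [ P ] P]
((([P]P))) => ((([[]]P)))   [P → [ ]]
((([[]]P))) => ((([[]][])))   [P → [ ]]

P => S => (P) => (S) => ((P)) => ((S)) => (((P))) => ((([P]P))) => ((([[]]P))) => ((([[]][])))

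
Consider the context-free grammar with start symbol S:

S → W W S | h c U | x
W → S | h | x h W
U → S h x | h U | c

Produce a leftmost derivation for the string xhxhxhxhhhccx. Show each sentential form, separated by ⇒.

S ⇒ WWS ⇒ xhWWS ⇒ xhxhWWS ⇒ xhxhxhWWS ⇒ xhxhxhxhWWS ⇒ xhxhxhxhhWS ⇒ xhxhxhxhhSS ⇒ xhxhxhxhhhcUS ⇒ xhxhxhxhhhccS ⇒ xhxhxhxhhhccx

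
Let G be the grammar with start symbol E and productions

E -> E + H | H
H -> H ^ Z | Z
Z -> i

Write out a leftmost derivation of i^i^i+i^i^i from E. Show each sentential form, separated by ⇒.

E ⇒ E+H   [E -> E + H]
E+H ⇒ H+H   [E -> H]
H+H ⇒ H^Z+H   [H -> H ^ Z]
H^Z+H ⇒ H^Z^Z+H   [H -> H ^ Z]
H^Z^Z+H ⇒ Z^Z^Z+H   [H -> Z]
Z^Z^Z+H ⇒ i^Z^Z+H   [Z -> i]
i^Z^Z+H ⇒ i^i^Z+H   [Z -> i]
i^i^Z+H ⇒ i^i^i+H   [Z -> i]
i^i^i+H ⇒ i^i^i+H^Z   [H -> H ^ Z]
i^i^i+H^Z ⇒ i^i^i+H^Z^Z   [H -> H ^ Z]
i^i^i+H^Z^Z ⇒ i^i^i+Z^Z^Z   [H -> Z]
i^i^i+Z^Z^Z ⇒ i^i^i+i^Z^Z   [Z -> i]
i^i^i+i^Z^Z ⇒ i^i^i+i^i^Z   [Z -> i]
i^i^i+i^i^Z ⇒ i^i^i+i^i^i   [Z -> i]

E⇒E+H⇒H+H⇒H^Z+H⇒H^Z^Z+H⇒Z^Z^Z+H⇒i^Z^Z+H⇒i^i^Z+H⇒i^i^i+H⇒i^i^i+H^Z⇒i^i^i+H^Z^Z⇒i^i^i+Z^Z^Z⇒i^i^i+i^Z^Z⇒i^i^i+i^i^Z⇒i^i^i+i^i^i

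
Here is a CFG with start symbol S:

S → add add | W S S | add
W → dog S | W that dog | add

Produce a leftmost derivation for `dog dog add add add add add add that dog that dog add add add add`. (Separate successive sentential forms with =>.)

S => W S S => W that dog S S => W that dog that dog S S => dog S that dog that dog S S => dog W S S that dog that dog S S => dog dog S S S that dog that dog S S => dog dog W S S S S that dog that dog S S => dog dog add S S S S that dog that dog S S => dog dog add add add S S S that dog that dog S S => dog dog add add add add S S that dog that dog S S => dog dog add add add add add S that dog that dog S S => dog dog add add add add add add that dog that dog S S => dog dog add add add add add add that dog that dog add add S => dog dog add add add add add add that dog that dog add add add add

S => W S S   [S → W S S]
W S S => W that dog S S   [W → W that dog]
W that dog S S => W that dog that dog S S   [W → W that dog]
W that dog that dog S S => dog S that dog that dog S S   [W → dog S]
dog S that dog that dog S S => dog W S S that dog that dog S S   [S → W S S]
dog W S S that dog that dog S S => dog dog S S S that dog that dog S S   [W → dog S]
dog dog S S S that dog that dog S S => dog dog W S S S S that dog that dog S S   [S → W S S]
dog dog W S S S S that dog that dog S S => dog dog add S S S S that dog that dog S S   [W → add]
dog dog add S S S S that dog that dog S S => dog dog add add add S S S that dog that dog S S   [S → add add]
dog dog add add add S S S that dog that dog S S => dog dog add add add add S S that dog that dog S S   [S → add]
dog dog add add add add S S that dog that dog S S => dog dog add add add add add S that dog that dog S S   [S → add]
dog dog add add add add add S that dog that dog S S => dog dog add add add add add add that dog that dog S S   [S → add]
dog dog add add add add add add that dog that dog S S => dog dog add add add add add add that dog that dog add add S   [S → add add]
dog dog add add add add add add that dog that dog add add S => dog dog add add add add add add that dog that dog add add add add   [S → add add]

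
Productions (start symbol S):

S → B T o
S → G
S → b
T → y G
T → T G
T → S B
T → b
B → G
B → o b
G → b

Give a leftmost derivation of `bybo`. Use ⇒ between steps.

S ⇒ BTo   [S → B T o]
BTo ⇒ GTo   [B → G]
GTo ⇒ bTo   [G → b]
bTo ⇒ byGo   [T → y G]
byGo ⇒ bybo   [G → b]

S ⇒ BTo ⇒ GTo ⇒ bTo ⇒ byGo ⇒ bybo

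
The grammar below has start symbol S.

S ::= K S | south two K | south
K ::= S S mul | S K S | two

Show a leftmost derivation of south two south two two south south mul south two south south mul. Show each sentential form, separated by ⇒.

S ⇒ south two K   [S ::= south two K]
south two K ⇒ south two S S mul   [K ::= S S mul]
south two S S mul ⇒ south two south two K S mul   [S ::= south two K]
south two south two K S mul ⇒ south two south two S K S S mul   [K ::= S K S]
south two south two S K S S mul ⇒ south two south two K S K S S mul   [S ::= K S]
south two south two K S K S S mul ⇒ south two south two S S mul S K S S mul   [K ::= S S mul]
south two south two S S mul S K S S mul ⇒ south two south two K S S mul S K S S mul   [S ::= K S]
south two south two K S S mul S K S S mul ⇒ south two south two two S S mul S K S S mul   [K ::= two]
south two south two two S S mul S K S S mul ⇒ south two south two two south S mul S K S S mul   [S ::= south]
south two south two two south S mul S K S S mul ⇒ south two south two two south south mul S K S S mul   [S ::= south]
south two south two two south south mul S K S S mul ⇒ south two south two two south south mul south K S S mul   [S ::= south]
south two south two two south south mul south K S S mul ⇒ south two south two two south south mul south two S S mul   [K ::= two]
south two south two two south south mul south two S S mul ⇒ south two south two two south south mul south two south S mul   [S ::= south]
south two south two two south south mul south two south S mul ⇒ south two south two two south south mul south two south south mul   [S ::= south]

S ⇒ south two K ⇒ south two S S mul ⇒ south two south two K S mul ⇒ south two south two S K S S mul ⇒ south two south two K S K S S mul ⇒ south two south two S S mul S K S S mul ⇒ south two south two K S S mul S K S S mul ⇒ south two south two two S S mul S K S S mul ⇒ south two south two two south S mul S K S S mul ⇒ south two south two two south south mul S K S S mul ⇒ south two south two two south south mul south K S S mul ⇒ south two south two two south south mul south two S S mul ⇒ south two south two two south south mul south two south S mul ⇒ south two south two two south south mul south two south south mul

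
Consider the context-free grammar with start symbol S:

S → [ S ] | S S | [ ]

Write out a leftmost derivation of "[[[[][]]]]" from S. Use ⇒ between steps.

S⇒[S]⇒[[S]]⇒[[[S]]]⇒[[[SS]]]⇒[[[[]S]]]⇒[[[[][]]]]

S ⇒ [S]   [S → [ S ]]
[S] ⇒ [[S]]   [S → [ S ]]
[[S]] ⇒ [[[S]]]   [S → [ S ]]
[[[S]]] ⇒ [[[SS]]]   [S → S S]
[[[SS]]] ⇒ [[[[]S]]]   [S → [ ]]
[[[[]S]]] ⇒ [[[[][]]]]   [S → [ ]]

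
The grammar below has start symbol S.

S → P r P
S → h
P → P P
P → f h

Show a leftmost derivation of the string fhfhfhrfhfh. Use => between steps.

S=>PrP=>PPrP=>PPPrP=>fhPPrP=>fhfhPrP=>fhfhfhrP=>fhfhfhrPP=>fhfhfhrfhP=>fhfhfhrfhfh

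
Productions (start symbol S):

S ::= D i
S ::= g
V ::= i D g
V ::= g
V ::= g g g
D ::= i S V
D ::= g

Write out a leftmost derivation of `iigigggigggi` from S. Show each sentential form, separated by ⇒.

S ⇒ Di   [S ::= D i]
Di ⇒ iSVi   [D ::= i S V]
iSVi ⇒ iDiVi   [S ::= D i]
iDiVi ⇒ iiSViVi   [D ::= i S V]
iiSViVi ⇒ iiDiViVi   [S ::= D i]
iiDiViVi ⇒ iigiViVi   [D ::= g]
iigiViVi ⇒ iigigggiVi   [V ::= g g g]
iigigggiVi ⇒ iigigggigggi   [V ::= g g g]

S⇒Di⇒iSVi⇒iDiVi⇒iiSViVi⇒iiDiViVi⇒iigiViVi⇒iigigggiVi⇒iigigggigggi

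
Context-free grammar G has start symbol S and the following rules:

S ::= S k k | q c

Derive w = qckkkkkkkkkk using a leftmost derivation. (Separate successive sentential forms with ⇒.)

S⇒Skk⇒Skkkk⇒Skkkkkk⇒Skkkkkkkk⇒Skkkkkkkkkk⇒qckkkkkkkkkk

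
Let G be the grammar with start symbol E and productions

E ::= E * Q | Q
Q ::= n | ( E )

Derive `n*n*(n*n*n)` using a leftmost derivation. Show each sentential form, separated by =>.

E=>E*Q=>E*Q*Q=>Q*Q*Q=>n*Q*Q=>n*n*Q=>n*n*(E)=>n*n*(E*Q)=>n*n*(E*Q*Q)=>n*n*(Q*Q*Q)=>n*n*(n*Q*Q)=>n*n*(n*n*Q)=>n*n*(n*n*n)

E => E*Q   [E ::= E * Q]
E*Q => E*Q*Q   [E ::= E * Q]
E*Q*Q => Q*Q*Q   [E ::= Q]
Q*Q*Q => n*Q*Q   [Q ::= n]
n*Q*Q => n*n*Q   [Q ::= n]
n*n*Q => n*n*(E)   [Q ::= ( E )]
n*n*(E) => n*n*(E*Q)   [E ::= E * Q]
n*n*(E*Q) => n*n*(E*Q*Q)   [E ::= E * Q]
n*n*(E*Q*Q) => n*n*(Q*Q*Q)   [E ::= Q]
n*n*(Q*Q*Q) => n*n*(n*Q*Q)   [Q ::= n]
n*n*(n*Q*Q) => n*n*(n*n*Q)   [Q ::= n]
n*n*(n*n*Q) => n*n*(n*n*n)   [Q ::= n]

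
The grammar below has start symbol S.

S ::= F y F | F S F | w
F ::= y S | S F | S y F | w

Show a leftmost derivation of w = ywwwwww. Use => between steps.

S=>FSF=>SFSF=>FSFFSF=>ySSFFSF=>ywSFFSF=>ywwFFSF=>ywwwFSF=>ywwwwSF=>ywwwwwF=>ywwwwww

S => FSF   [S ::= F S F]
FSF => SFSF   [F ::= S F]
SFSF => FSFFSF   [S ::= F S F]
FSFFSF => ySSFFSF   [F ::= y S]
ySSFFSF => ywSFFSF   [S ::= w]
ywSFFSF => ywwFFSF   [S ::= w]
ywwFFSF => ywwwFSF   [F ::= w]
ywwwFSF => ywwwwSF   [F ::= w]
ywwwwSF => ywwwwwF   [S ::= w]
ywwwwwF => ywwwwww   [F ::= w]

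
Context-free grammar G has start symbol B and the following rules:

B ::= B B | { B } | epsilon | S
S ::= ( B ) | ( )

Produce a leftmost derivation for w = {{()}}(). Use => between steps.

B => BB => {B}B => {{B}}B => {{S}}B => {{()}}B => {{()}}S => {{()}}()

B => BB   [B ::= B B]
BB => {B}B   [B ::= { B }]
{B}B => {{B}}B   [B ::= { B }]
{{B}}B => {{S}}B   [B ::= S]
{{S}}B => {{()}}B   [S ::= ( )]
{{()}}B => {{()}}S   [B ::= S]
{{()}}S => {{()}}()   [S ::= ( )]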